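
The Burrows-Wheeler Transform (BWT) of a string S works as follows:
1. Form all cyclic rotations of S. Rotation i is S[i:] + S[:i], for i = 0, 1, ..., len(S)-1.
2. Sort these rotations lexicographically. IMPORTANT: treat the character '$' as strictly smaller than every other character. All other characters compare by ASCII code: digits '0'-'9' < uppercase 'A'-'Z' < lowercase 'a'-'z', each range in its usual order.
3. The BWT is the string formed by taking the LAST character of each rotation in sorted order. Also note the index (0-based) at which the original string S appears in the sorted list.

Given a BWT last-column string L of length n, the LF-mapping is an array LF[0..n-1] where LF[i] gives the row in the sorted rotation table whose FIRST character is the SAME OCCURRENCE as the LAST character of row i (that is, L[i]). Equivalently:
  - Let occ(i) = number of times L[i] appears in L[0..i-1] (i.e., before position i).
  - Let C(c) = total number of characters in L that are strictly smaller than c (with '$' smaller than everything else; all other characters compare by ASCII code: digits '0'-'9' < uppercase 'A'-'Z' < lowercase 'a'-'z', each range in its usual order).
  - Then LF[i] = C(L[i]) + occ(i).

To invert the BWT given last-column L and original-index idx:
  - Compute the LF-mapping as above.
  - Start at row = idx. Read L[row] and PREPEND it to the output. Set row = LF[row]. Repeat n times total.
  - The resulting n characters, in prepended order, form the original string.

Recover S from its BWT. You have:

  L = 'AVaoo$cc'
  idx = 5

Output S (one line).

Answer: cocoaVA$

Derivation:
LF mapping: 1 2 3 6 7 0 4 5
Walk LF starting at row 5, prepending L[row]:
  step 1: row=5, L[5]='$', prepend. Next row=LF[5]=0
  step 2: row=0, L[0]='A', prepend. Next row=LF[0]=1
  step 3: row=1, L[1]='V', prepend. Next row=LF[1]=2
  step 4: row=2, L[2]='a', prepend. Next row=LF[2]=3
  step 5: row=3, L[3]='o', prepend. Next row=LF[3]=6
  step 6: row=6, L[6]='c', prepend. Next row=LF[6]=4
  step 7: row=4, L[4]='o', prepend. Next row=LF[4]=7
  step 8: row=7, L[7]='c', prepend. Next row=LF[7]=5
Reversed output: cocoaVA$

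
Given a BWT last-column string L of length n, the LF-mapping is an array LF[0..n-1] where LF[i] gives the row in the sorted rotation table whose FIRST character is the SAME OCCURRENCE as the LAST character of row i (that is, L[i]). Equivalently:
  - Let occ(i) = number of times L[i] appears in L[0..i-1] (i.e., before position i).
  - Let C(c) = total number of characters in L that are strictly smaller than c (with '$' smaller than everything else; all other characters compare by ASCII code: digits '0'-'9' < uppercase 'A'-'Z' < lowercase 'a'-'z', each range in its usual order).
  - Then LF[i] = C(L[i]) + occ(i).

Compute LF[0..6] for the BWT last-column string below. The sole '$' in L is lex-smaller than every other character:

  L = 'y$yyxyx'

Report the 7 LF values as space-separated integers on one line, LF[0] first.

Answer: 3 0 4 5 1 6 2

Derivation:
Char counts: '$':1, 'x':2, 'y':4
C (first-col start): C('$')=0, C('x')=1, C('y')=3
L[0]='y': occ=0, LF[0]=C('y')+0=3+0=3
L[1]='$': occ=0, LF[1]=C('$')+0=0+0=0
L[2]='y': occ=1, LF[2]=C('y')+1=3+1=4
L[3]='y': occ=2, LF[3]=C('y')+2=3+2=5
L[4]='x': occ=0, LF[4]=C('x')+0=1+0=1
L[5]='y': occ=3, LF[5]=C('y')+3=3+3=6
L[6]='x': occ=1, LF[6]=C('x')+1=1+1=2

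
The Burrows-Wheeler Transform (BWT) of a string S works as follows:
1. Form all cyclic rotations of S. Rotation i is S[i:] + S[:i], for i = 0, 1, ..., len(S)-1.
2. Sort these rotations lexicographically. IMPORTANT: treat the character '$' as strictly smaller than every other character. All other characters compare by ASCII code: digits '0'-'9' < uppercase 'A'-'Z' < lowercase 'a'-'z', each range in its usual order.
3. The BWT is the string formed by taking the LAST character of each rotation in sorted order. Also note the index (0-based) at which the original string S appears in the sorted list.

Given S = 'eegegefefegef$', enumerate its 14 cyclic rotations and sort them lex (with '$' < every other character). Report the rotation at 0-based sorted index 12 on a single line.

Answer: gefefegef$eege

Derivation:
All 14 rotations (rotation i = S[i:]+S[:i]):
  rot[0] = eegegefefegef$
  rot[1] = egegefefegef$e
  rot[2] = gegefefegef$ee
  rot[3] = egefefegef$eeg
  rot[4] = gefefegef$eege
  rot[5] = efefegef$eegeg
  rot[6] = fefegef$eegege
  rot[7] = efegef$eegegef
  rot[8] = fegef$eegegefe
  rot[9] = egef$eegegefef
  rot[10] = gef$eegegefefe
  rot[11] = ef$eegegefefeg
  rot[12] = f$eegegefefege
  rot[13] = $eegegefefegef
Sorted (with $ < everything):
  sorted[0] = $eegegefefegef
  sorted[1] = eegegefefegef$
  sorted[2] = ef$eegegefefeg
  sorted[3] = efefegef$eegeg
  sorted[4] = efegef$eegegef
  sorted[5] = egef$eegegefef
  sorted[6] = egefefegef$eeg
  sorted[7] = egegefefegef$e
  sorted[8] = f$eegegefefege
  sorted[9] = fefegef$eegege
  sorted[10] = fegef$eegegefe
  sorted[11] = gef$eegegefefe
  sorted[12] = gefefegef$eege
  sorted[13] = gegefefegef$ee
sorted[12] = gefefegef$eege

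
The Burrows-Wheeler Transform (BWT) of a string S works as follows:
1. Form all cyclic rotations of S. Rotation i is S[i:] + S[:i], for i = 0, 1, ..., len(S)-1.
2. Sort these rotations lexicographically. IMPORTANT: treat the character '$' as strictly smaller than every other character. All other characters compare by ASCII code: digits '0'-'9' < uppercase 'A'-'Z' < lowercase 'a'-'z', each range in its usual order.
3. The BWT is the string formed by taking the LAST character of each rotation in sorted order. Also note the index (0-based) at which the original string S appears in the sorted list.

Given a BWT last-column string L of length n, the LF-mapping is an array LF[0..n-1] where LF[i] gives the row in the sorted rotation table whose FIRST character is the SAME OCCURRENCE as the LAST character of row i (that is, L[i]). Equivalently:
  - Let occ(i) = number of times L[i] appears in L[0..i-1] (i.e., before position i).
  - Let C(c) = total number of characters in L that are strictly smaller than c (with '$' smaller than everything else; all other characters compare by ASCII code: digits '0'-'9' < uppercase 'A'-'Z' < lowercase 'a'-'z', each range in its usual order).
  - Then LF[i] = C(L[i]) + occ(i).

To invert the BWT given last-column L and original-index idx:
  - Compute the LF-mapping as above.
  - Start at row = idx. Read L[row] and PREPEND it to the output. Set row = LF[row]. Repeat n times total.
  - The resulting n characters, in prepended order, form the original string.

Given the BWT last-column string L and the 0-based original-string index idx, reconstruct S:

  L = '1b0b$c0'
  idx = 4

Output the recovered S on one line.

LF mapping: 3 4 1 5 0 6 2
Walk LF starting at row 4, prepending L[row]:
  step 1: row=4, L[4]='$', prepend. Next row=LF[4]=0
  step 2: row=0, L[0]='1', prepend. Next row=LF[0]=3
  step 3: row=3, L[3]='b', prepend. Next row=LF[3]=5
  step 4: row=5, L[5]='c', prepend. Next row=LF[5]=6
  step 5: row=6, L[6]='0', prepend. Next row=LF[6]=2
  step 6: row=2, L[2]='0', prepend. Next row=LF[2]=1
  step 7: row=1, L[1]='b', prepend. Next row=LF[1]=4
Reversed output: b00cb1$

Answer: b00cb1$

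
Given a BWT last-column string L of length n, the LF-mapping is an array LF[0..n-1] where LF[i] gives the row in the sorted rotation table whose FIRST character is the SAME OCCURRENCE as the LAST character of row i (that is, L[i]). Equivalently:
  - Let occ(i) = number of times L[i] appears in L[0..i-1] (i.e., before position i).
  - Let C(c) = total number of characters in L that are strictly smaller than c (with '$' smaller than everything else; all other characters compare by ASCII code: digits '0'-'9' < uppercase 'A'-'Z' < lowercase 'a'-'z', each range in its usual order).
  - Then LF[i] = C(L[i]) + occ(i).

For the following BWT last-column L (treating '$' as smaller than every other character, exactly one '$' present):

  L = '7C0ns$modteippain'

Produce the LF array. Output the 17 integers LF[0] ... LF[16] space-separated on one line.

Char counts: '$':1, '0':1, '7':1, 'C':1, 'a':1, 'd':1, 'e':1, 'i':2, 'm':1, 'n':2, 'o':1, 'p':2, 's':1, 't':1
C (first-col start): C('$')=0, C('0')=1, C('7')=2, C('C')=3, C('a')=4, C('d')=5, C('e')=6, C('i')=7, C('m')=9, C('n')=10, C('o')=12, C('p')=13, C('s')=15, C('t')=16
L[0]='7': occ=0, LF[0]=C('7')+0=2+0=2
L[1]='C': occ=0, LF[1]=C('C')+0=3+0=3
L[2]='0': occ=0, LF[2]=C('0')+0=1+0=1
L[3]='n': occ=0, LF[3]=C('n')+0=10+0=10
L[4]='s': occ=0, LF[4]=C('s')+0=15+0=15
L[5]='$': occ=0, LF[5]=C('$')+0=0+0=0
L[6]='m': occ=0, LF[6]=C('m')+0=9+0=9
L[7]='o': occ=0, LF[7]=C('o')+0=12+0=12
L[8]='d': occ=0, LF[8]=C('d')+0=5+0=5
L[9]='t': occ=0, LF[9]=C('t')+0=16+0=16
L[10]='e': occ=0, LF[10]=C('e')+0=6+0=6
L[11]='i': occ=0, LF[11]=C('i')+0=7+0=7
L[12]='p': occ=0, LF[12]=C('p')+0=13+0=13
L[13]='p': occ=1, LF[13]=C('p')+1=13+1=14
L[14]='a': occ=0, LF[14]=C('a')+0=4+0=4
L[15]='i': occ=1, LF[15]=C('i')+1=7+1=8
L[16]='n': occ=1, LF[16]=C('n')+1=10+1=11

Answer: 2 3 1 10 15 0 9 12 5 16 6 7 13 14 4 8 11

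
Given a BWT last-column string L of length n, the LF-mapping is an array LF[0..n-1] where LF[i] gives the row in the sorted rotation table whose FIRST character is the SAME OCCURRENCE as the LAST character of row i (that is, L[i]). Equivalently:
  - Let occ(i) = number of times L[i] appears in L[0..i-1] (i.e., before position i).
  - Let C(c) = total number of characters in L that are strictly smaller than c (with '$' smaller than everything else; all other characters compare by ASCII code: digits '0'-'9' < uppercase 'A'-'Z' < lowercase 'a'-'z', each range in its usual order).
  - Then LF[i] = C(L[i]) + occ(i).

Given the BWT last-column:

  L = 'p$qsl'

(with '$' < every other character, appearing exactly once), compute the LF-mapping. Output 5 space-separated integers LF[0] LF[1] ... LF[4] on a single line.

Answer: 2 0 3 4 1

Derivation:
Char counts: '$':1, 'l':1, 'p':1, 'q':1, 's':1
C (first-col start): C('$')=0, C('l')=1, C('p')=2, C('q')=3, C('s')=4
L[0]='p': occ=0, LF[0]=C('p')+0=2+0=2
L[1]='$': occ=0, LF[1]=C('$')+0=0+0=0
L[2]='q': occ=0, LF[2]=C('q')+0=3+0=3
L[3]='s': occ=0, LF[3]=C('s')+0=4+0=4
L[4]='l': occ=0, LF[4]=C('l')+0=1+0=1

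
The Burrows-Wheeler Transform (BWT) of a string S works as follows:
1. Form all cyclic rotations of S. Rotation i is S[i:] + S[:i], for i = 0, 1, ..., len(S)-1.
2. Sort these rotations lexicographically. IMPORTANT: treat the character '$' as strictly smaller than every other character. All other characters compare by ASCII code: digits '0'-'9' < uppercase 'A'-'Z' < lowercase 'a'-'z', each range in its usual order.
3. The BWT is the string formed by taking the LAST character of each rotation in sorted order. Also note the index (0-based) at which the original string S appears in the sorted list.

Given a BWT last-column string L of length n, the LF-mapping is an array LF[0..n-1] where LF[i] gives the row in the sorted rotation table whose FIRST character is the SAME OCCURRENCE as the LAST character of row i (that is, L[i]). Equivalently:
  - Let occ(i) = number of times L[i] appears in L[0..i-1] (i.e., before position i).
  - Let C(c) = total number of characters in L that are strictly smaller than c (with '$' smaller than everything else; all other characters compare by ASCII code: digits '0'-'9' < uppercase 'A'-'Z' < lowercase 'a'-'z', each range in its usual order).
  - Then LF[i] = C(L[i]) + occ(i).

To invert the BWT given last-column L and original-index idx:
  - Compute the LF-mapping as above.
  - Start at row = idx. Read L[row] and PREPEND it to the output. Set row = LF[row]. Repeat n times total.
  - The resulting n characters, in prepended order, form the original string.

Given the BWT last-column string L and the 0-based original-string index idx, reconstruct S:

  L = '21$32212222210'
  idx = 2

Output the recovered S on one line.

Answer: 1031212222222$

Derivation:
LF mapping: 5 2 0 13 6 7 3 8 9 10 11 12 4 1
Walk LF starting at row 2, prepending L[row]:
  step 1: row=2, L[2]='$', prepend. Next row=LF[2]=0
  step 2: row=0, L[0]='2', prepend. Next row=LF[0]=5
  step 3: row=5, L[5]='2', prepend. Next row=LF[5]=7
  step 4: row=7, L[7]='2', prepend. Next row=LF[7]=8
  step 5: row=8, L[8]='2', prepend. Next row=LF[8]=9
  step 6: row=9, L[9]='2', prepend. Next row=LF[9]=10
  step 7: row=10, L[10]='2', prepend. Next row=LF[10]=11
  step 8: row=11, L[11]='2', prepend. Next row=LF[11]=12
  step 9: row=12, L[12]='1', prepend. Next row=LF[12]=4
  step 10: row=4, L[4]='2', prepend. Next row=LF[4]=6
  step 11: row=6, L[6]='1', prepend. Next row=LF[6]=3
  step 12: row=3, L[3]='3', prepend. Next row=LF[3]=13
  step 13: row=13, L[13]='0', prepend. Next row=LF[13]=1
  step 14: row=1, L[1]='1', prepend. Next row=LF[1]=2
Reversed output: 1031212222222$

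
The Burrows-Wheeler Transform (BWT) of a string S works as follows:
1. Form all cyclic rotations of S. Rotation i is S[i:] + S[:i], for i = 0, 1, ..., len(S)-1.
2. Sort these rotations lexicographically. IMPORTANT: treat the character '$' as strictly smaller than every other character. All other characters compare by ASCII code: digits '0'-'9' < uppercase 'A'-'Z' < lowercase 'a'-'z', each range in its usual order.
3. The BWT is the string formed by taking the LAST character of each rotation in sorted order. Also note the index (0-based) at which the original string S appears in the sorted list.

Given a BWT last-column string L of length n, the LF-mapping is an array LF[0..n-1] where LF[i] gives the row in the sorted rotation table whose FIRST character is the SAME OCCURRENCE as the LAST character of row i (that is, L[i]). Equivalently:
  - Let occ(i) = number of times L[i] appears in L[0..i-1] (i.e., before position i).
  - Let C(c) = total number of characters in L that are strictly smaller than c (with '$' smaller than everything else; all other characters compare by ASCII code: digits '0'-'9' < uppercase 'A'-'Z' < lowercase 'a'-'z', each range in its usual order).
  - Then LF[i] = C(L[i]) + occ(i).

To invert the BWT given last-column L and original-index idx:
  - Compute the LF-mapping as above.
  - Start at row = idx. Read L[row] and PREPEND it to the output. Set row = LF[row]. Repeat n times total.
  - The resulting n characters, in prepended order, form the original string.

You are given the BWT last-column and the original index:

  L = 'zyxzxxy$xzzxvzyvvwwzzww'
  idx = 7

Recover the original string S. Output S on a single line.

Answer: wzzyvxxxvyywzzxwzxwzvz$

Derivation:
LF mapping: 16 13 8 17 9 10 14 0 11 18 19 12 1 20 15 2 3 4 5 21 22 6 7
Walk LF starting at row 7, prepending L[row]:
  step 1: row=7, L[7]='$', prepend. Next row=LF[7]=0
  step 2: row=0, L[0]='z', prepend. Next row=LF[0]=16
  step 3: row=16, L[16]='v', prepend. Next row=LF[16]=3
  step 4: row=3, L[3]='z', prepend. Next row=LF[3]=17
  step 5: row=17, L[17]='w', prepend. Next row=LF[17]=4
  step 6: row=4, L[4]='x', prepend. Next row=LF[4]=9
  step 7: row=9, L[9]='z', prepend. Next row=LF[9]=18
  step 8: row=18, L[18]='w', prepend. Next row=LF[18]=5
  step 9: row=5, L[5]='x', prepend. Next row=LF[5]=10
  step 10: row=10, L[10]='z', prepend. Next row=LF[10]=19
  step 11: row=19, L[19]='z', prepend. Next row=LF[19]=21
  step 12: row=21, L[21]='w', prepend. Next row=LF[21]=6
  step 13: row=6, L[6]='y', prepend. Next row=LF[6]=14
  step 14: row=14, L[14]='y', prepend. Next row=LF[14]=15
  step 15: row=15, L[15]='v', prepend. Next row=LF[15]=2
  step 16: row=2, L[2]='x', prepend. Next row=LF[2]=8
  step 17: row=8, L[8]='x', prepend. Next row=LF[8]=11
  step 18: row=11, L[11]='x', prepend. Next row=LF[11]=12
  step 19: row=12, L[12]='v', prepend. Next row=LF[12]=1
  step 20: row=1, L[1]='y', prepend. Next row=LF[1]=13
  step 21: row=13, L[13]='z', prepend. Next row=LF[13]=20
  step 22: row=20, L[20]='z', prepend. Next row=LF[20]=22
  step 23: row=22, L[22]='w', prepend. Next row=LF[22]=7
Reversed output: wzzyvxxxvyywzzxwzxwzvz$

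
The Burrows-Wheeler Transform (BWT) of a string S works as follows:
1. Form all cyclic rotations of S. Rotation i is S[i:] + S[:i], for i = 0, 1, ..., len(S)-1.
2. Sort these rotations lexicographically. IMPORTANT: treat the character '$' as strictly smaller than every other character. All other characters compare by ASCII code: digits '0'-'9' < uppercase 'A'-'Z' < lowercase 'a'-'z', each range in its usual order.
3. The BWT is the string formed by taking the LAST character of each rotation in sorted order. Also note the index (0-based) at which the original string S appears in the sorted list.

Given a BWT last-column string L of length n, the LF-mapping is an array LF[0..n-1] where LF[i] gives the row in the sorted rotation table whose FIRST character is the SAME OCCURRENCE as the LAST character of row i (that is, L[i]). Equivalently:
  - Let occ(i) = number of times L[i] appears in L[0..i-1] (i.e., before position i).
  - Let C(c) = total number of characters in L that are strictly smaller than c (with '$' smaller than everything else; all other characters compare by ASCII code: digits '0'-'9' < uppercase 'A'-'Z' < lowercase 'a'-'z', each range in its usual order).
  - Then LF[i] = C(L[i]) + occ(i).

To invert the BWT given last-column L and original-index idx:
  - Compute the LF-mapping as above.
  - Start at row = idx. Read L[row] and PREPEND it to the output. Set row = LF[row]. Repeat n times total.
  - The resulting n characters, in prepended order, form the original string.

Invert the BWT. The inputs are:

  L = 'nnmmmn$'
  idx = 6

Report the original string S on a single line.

Answer: nnmmmn$

Derivation:
LF mapping: 4 5 1 2 3 6 0
Walk LF starting at row 6, prepending L[row]:
  step 1: row=6, L[6]='$', prepend. Next row=LF[6]=0
  step 2: row=0, L[0]='n', prepend. Next row=LF[0]=4
  step 3: row=4, L[4]='m', prepend. Next row=LF[4]=3
  step 4: row=3, L[3]='m', prepend. Next row=LF[3]=2
  step 5: row=2, L[2]='m', prepend. Next row=LF[2]=1
  step 6: row=1, L[1]='n', prepend. Next row=LF[1]=5
  step 7: row=5, L[5]='n', prepend. Next row=LF[5]=6
Reversed output: nnmmmn$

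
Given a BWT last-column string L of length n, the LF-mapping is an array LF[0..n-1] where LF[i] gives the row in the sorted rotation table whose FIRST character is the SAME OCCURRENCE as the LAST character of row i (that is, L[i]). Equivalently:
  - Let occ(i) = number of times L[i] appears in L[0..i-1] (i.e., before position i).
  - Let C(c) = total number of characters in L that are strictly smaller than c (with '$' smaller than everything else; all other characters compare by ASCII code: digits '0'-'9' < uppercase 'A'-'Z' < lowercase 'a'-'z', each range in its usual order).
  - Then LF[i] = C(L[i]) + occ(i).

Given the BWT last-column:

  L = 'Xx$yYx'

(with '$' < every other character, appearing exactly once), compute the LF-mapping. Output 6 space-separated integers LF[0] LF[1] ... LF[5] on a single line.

Char counts: '$':1, 'X':1, 'Y':1, 'x':2, 'y':1
C (first-col start): C('$')=0, C('X')=1, C('Y')=2, C('x')=3, C('y')=5
L[0]='X': occ=0, LF[0]=C('X')+0=1+0=1
L[1]='x': occ=0, LF[1]=C('x')+0=3+0=3
L[2]='$': occ=0, LF[2]=C('$')+0=0+0=0
L[3]='y': occ=0, LF[3]=C('y')+0=5+0=5
L[4]='Y': occ=0, LF[4]=C('Y')+0=2+0=2
L[5]='x': occ=1, LF[5]=C('x')+1=3+1=4

Answer: 1 3 0 5 2 4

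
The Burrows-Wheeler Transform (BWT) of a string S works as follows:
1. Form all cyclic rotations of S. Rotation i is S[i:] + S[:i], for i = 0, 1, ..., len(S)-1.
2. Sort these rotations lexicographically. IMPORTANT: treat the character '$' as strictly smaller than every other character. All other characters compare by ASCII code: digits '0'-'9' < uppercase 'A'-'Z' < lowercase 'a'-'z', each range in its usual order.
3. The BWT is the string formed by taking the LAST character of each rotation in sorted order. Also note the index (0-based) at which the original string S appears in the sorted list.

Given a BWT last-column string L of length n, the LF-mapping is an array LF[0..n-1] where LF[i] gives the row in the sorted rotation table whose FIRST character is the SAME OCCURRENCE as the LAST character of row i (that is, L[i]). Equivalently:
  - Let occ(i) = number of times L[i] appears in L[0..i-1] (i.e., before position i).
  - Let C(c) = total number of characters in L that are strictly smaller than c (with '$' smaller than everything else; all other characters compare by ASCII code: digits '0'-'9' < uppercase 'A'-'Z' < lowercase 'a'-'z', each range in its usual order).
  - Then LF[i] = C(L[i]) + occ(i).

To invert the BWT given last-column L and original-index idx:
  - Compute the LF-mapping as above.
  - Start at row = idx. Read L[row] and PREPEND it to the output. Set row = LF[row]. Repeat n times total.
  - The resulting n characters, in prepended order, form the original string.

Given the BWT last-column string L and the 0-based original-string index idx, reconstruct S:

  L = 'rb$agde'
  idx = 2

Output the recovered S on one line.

LF mapping: 6 2 0 1 5 3 4
Walk LF starting at row 2, prepending L[row]:
  step 1: row=2, L[2]='$', prepend. Next row=LF[2]=0
  step 2: row=0, L[0]='r', prepend. Next row=LF[0]=6
  step 3: row=6, L[6]='e', prepend. Next row=LF[6]=4
  step 4: row=4, L[4]='g', prepend. Next row=LF[4]=5
  step 5: row=5, L[5]='d', prepend. Next row=LF[5]=3
  step 6: row=3, L[3]='a', prepend. Next row=LF[3]=1
  step 7: row=1, L[1]='b', prepend. Next row=LF[1]=2
Reversed output: badger$

Answer: badger$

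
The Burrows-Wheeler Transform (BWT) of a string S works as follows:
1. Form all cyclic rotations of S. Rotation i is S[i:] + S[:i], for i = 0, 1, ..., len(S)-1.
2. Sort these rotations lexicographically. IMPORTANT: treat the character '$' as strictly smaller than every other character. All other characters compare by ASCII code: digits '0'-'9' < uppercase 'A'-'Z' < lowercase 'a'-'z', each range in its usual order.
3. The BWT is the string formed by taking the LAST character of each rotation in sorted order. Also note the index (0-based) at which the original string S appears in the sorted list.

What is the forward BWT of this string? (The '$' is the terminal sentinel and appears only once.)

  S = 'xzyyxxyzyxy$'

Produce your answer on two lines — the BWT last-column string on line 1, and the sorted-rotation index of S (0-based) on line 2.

Answer: yyyx$xyzzxyx
4

Derivation:
All 12 rotations (rotation i = S[i:]+S[:i]):
  rot[0] = xzyyxxyzyxy$
  rot[1] = zyyxxyzyxy$x
  rot[2] = yyxxyzyxy$xz
  rot[3] = yxxyzyxy$xzy
  rot[4] = xxyzyxy$xzyy
  rot[5] = xyzyxy$xzyyx
  rot[6] = yzyxy$xzyyxx
  rot[7] = zyxy$xzyyxxy
  rot[8] = yxy$xzyyxxyz
  rot[9] = xy$xzyyxxyzy
  rot[10] = y$xzyyxxyzyx
  rot[11] = $xzyyxxyzyxy
Sorted (with $ < everything):
  sorted[0] = $xzyyxxyzyxy  (last char: 'y')
  sorted[1] = xxyzyxy$xzyy  (last char: 'y')
  sorted[2] = xy$xzyyxxyzy  (last char: 'y')
  sorted[3] = xyzyxy$xzyyx  (last char: 'x')
  sorted[4] = xzyyxxyzyxy$  (last char: '$')
  sorted[5] = y$xzyyxxyzyx  (last char: 'x')
  sorted[6] = yxxyzyxy$xzy  (last char: 'y')
  sorted[7] = yxy$xzyyxxyz  (last char: 'z')
  sorted[8] = yyxxyzyxy$xz  (last char: 'z')
  sorted[9] = yzyxy$xzyyxx  (last char: 'x')
  sorted[10] = zyxy$xzyyxxy  (last char: 'y')
  sorted[11] = zyyxxyzyxy$x  (last char: 'x')
Last column: yyyx$xyzzxyx
Original string S is at sorted index 4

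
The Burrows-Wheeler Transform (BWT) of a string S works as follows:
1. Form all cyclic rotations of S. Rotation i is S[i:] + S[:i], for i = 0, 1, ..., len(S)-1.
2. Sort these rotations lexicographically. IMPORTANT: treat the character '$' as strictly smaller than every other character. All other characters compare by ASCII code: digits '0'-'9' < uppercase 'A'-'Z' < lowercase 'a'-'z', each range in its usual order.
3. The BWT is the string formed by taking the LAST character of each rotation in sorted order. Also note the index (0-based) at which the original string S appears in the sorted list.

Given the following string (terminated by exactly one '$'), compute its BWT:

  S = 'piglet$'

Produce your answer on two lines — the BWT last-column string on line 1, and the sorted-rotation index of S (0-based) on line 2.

Answer: tlipg$e
5

Derivation:
All 7 rotations (rotation i = S[i:]+S[:i]):
  rot[0] = piglet$
  rot[1] = iglet$p
  rot[2] = glet$pi
  rot[3] = let$pig
  rot[4] = et$pigl
  rot[5] = t$pigle
  rot[6] = $piglet
Sorted (with $ < everything):
  sorted[0] = $piglet  (last char: 't')
  sorted[1] = et$pigl  (last char: 'l')
  sorted[2] = glet$pi  (last char: 'i')
  sorted[3] = iglet$p  (last char: 'p')
  sorted[4] = let$pig  (last char: 'g')
  sorted[5] = piglet$  (last char: '$')
  sorted[6] = t$pigle  (last char: 'e')
Last column: tlipg$e
Original string S is at sorted index 5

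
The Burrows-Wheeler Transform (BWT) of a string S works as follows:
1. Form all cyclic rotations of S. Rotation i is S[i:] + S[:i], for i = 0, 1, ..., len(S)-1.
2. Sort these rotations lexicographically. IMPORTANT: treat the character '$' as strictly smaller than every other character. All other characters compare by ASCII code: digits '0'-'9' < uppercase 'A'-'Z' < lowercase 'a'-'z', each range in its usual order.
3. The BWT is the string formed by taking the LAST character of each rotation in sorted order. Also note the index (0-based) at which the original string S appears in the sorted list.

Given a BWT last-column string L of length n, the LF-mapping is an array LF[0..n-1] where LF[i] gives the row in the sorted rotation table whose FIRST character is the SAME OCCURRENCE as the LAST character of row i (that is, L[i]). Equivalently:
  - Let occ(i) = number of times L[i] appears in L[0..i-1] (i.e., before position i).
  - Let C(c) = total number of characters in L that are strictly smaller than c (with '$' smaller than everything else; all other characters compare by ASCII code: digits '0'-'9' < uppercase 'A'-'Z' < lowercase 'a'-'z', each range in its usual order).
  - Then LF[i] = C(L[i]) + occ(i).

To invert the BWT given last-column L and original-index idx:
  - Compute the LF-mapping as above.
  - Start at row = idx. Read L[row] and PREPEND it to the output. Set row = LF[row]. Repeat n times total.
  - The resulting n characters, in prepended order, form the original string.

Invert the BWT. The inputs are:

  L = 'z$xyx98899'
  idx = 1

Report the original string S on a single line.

Answer: 8x8x9y99z$

Derivation:
LF mapping: 9 0 6 8 7 3 1 2 4 5
Walk LF starting at row 1, prepending L[row]:
  step 1: row=1, L[1]='$', prepend. Next row=LF[1]=0
  step 2: row=0, L[0]='z', prepend. Next row=LF[0]=9
  step 3: row=9, L[9]='9', prepend. Next row=LF[9]=5
  step 4: row=5, L[5]='9', prepend. Next row=LF[5]=3
  step 5: row=3, L[3]='y', prepend. Next row=LF[3]=8
  step 6: row=8, L[8]='9', prepend. Next row=LF[8]=4
  step 7: row=4, L[4]='x', prepend. Next row=LF[4]=7
  step 8: row=7, L[7]='8', prepend. Next row=LF[7]=2
  step 9: row=2, L[2]='x', prepend. Next row=LF[2]=6
  step 10: row=6, L[6]='8', prepend. Next row=LF[6]=1
Reversed output: 8x8x9y99z$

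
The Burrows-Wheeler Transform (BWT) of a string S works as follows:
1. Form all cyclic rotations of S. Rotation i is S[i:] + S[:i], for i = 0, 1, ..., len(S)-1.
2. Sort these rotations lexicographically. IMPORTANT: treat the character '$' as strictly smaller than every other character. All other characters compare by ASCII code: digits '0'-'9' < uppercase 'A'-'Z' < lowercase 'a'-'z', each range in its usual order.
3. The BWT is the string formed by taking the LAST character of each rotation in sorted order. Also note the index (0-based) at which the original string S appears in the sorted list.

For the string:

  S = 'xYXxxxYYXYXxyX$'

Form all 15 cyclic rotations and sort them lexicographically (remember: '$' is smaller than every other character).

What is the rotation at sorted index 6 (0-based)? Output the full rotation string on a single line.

Answer: YXxxxYYXYXxyX$x

Derivation:
All 15 rotations (rotation i = S[i:]+S[:i]):
  rot[0] = xYXxxxYYXYXxyX$
  rot[1] = YXxxxYYXYXxyX$x
  rot[2] = XxxxYYXYXxyX$xY
  rot[3] = xxxYYXYXxyX$xYX
  rot[4] = xxYYXYXxyX$xYXx
  rot[5] = xYYXYXxyX$xYXxx
  rot[6] = YYXYXxyX$xYXxxx
  rot[7] = YXYXxyX$xYXxxxY
  rot[8] = XYXxyX$xYXxxxYY
  rot[9] = YXxyX$xYXxxxYYX
  rot[10] = XxyX$xYXxxxYYXY
  rot[11] = xyX$xYXxxxYYXYX
  rot[12] = yX$xYXxxxYYXYXx
  rot[13] = X$xYXxxxYYXYXxy
  rot[14] = $xYXxxxYYXYXxyX
Sorted (with $ < everything):
  sorted[0] = $xYXxxxYYXYXxyX
  sorted[1] = X$xYXxxxYYXYXxy
  sorted[2] = XYXxyX$xYXxxxYY
  sorted[3] = XxxxYYXYXxyX$xY
  sorted[4] = XxyX$xYXxxxYYXY
  sorted[5] = YXYXxyX$xYXxxxY
  sorted[6] = YXxxxYYXYXxyX$x
  sorted[7] = YXxyX$xYXxxxYYX
  sorted[8] = YYXYXxyX$xYXxxx
  sorted[9] = xYXxxxYYXYXxyX$
  sorted[10] = xYYXYXxyX$xYXxx
  sorted[11] = xxYYXYXxyX$xYXx
  sorted[12] = xxxYYXYXxyX$xYX
  sorted[13] = xyX$xYXxxxYYXYX
  sorted[14] = yX$xYXxxxYYXYXx
sorted[6] = YXxxxYYXYXxyX$x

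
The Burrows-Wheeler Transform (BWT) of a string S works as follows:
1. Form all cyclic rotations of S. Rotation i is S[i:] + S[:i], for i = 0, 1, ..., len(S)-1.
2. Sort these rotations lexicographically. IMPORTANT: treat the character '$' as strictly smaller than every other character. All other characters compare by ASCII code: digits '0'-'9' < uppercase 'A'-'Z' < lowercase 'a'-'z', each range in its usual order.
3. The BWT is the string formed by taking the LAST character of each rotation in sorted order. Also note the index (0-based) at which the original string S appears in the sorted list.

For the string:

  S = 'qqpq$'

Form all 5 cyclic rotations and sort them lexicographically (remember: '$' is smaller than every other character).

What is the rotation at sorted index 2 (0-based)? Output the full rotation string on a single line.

Answer: q$qqp

Derivation:
All 5 rotations (rotation i = S[i:]+S[:i]):
  rot[0] = qqpq$
  rot[1] = qpq$q
  rot[2] = pq$qq
  rot[3] = q$qqp
  rot[4] = $qqpq
Sorted (with $ < everything):
  sorted[0] = $qqpq
  sorted[1] = pq$qq
  sorted[2] = q$qqp
  sorted[3] = qpq$q
  sorted[4] = qqpq$
sorted[2] = q$qqp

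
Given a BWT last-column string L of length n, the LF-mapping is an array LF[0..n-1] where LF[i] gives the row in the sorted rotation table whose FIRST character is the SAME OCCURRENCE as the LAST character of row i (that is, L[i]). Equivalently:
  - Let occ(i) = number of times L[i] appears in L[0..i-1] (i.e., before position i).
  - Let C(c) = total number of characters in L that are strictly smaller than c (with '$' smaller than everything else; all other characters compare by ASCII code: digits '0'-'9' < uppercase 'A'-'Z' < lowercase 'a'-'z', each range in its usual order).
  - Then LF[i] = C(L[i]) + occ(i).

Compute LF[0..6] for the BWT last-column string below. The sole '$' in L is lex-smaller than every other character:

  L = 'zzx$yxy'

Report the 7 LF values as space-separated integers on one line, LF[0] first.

Answer: 5 6 1 0 3 2 4

Derivation:
Char counts: '$':1, 'x':2, 'y':2, 'z':2
C (first-col start): C('$')=0, C('x')=1, C('y')=3, C('z')=5
L[0]='z': occ=0, LF[0]=C('z')+0=5+0=5
L[1]='z': occ=1, LF[1]=C('z')+1=5+1=6
L[2]='x': occ=0, LF[2]=C('x')+0=1+0=1
L[3]='$': occ=0, LF[3]=C('$')+0=0+0=0
L[4]='y': occ=0, LF[4]=C('y')+0=3+0=3
L[5]='x': occ=1, LF[5]=C('x')+1=1+1=2
L[6]='y': occ=1, LF[6]=C('y')+1=3+1=4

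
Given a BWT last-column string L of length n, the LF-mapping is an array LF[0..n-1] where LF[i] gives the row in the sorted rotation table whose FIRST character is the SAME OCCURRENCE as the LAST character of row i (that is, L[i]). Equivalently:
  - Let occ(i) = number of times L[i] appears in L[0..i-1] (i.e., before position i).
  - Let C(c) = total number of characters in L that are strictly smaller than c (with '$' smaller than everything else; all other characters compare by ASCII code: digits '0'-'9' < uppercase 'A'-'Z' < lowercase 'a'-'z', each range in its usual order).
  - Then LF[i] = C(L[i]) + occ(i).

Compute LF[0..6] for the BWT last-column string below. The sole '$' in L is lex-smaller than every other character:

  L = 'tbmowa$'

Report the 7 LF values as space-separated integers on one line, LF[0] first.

Char counts: '$':1, 'a':1, 'b':1, 'm':1, 'o':1, 't':1, 'w':1
C (first-col start): C('$')=0, C('a')=1, C('b')=2, C('m')=3, C('o')=4, C('t')=5, C('w')=6
L[0]='t': occ=0, LF[0]=C('t')+0=5+0=5
L[1]='b': occ=0, LF[1]=C('b')+0=2+0=2
L[2]='m': occ=0, LF[2]=C('m')+0=3+0=3
L[3]='o': occ=0, LF[3]=C('o')+0=4+0=4
L[4]='w': occ=0, LF[4]=C('w')+0=6+0=6
L[5]='a': occ=0, LF[5]=C('a')+0=1+0=1
L[6]='$': occ=0, LF[6]=C('$')+0=0+0=0

Answer: 5 2 3 4 6 1 0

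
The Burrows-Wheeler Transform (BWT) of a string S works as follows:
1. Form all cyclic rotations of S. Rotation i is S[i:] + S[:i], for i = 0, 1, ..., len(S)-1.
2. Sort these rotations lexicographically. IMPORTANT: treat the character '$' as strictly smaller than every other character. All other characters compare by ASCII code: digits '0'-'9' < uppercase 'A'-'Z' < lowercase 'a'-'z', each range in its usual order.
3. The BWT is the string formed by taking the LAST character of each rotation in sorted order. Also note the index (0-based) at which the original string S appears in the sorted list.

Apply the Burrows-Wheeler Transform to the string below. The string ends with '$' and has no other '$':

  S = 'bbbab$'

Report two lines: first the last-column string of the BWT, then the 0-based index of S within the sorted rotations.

Answer: bbabb$
5

Derivation:
All 6 rotations (rotation i = S[i:]+S[:i]):
  rot[0] = bbbab$
  rot[1] = bbab$b
  rot[2] = bab$bb
  rot[3] = ab$bbb
  rot[4] = b$bbba
  rot[5] = $bbbab
Sorted (with $ < everything):
  sorted[0] = $bbbab  (last char: 'b')
  sorted[1] = ab$bbb  (last char: 'b')
  sorted[2] = b$bbba  (last char: 'a')
  sorted[3] = bab$bb  (last char: 'b')
  sorted[4] = bbab$b  (last char: 'b')
  sorted[5] = bbbab$  (last char: '$')
Last column: bbabb$
Original string S is at sorted index 5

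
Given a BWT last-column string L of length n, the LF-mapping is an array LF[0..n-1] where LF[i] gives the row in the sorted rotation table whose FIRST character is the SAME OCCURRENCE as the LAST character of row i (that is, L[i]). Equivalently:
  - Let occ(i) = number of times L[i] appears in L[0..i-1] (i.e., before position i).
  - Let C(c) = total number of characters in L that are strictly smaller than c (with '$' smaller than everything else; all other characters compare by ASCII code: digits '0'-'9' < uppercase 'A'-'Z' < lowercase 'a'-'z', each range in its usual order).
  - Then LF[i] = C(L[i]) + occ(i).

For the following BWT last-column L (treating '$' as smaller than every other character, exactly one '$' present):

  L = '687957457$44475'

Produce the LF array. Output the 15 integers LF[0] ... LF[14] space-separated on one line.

Char counts: '$':1, '4':4, '5':3, '6':1, '7':4, '8':1, '9':1
C (first-col start): C('$')=0, C('4')=1, C('5')=5, C('6')=8, C('7')=9, C('8')=13, C('9')=14
L[0]='6': occ=0, LF[0]=C('6')+0=8+0=8
L[1]='8': occ=0, LF[1]=C('8')+0=13+0=13
L[2]='7': occ=0, LF[2]=C('7')+0=9+0=9
L[3]='9': occ=0, LF[3]=C('9')+0=14+0=14
L[4]='5': occ=0, LF[4]=C('5')+0=5+0=5
L[5]='7': occ=1, LF[5]=C('7')+1=9+1=10
L[6]='4': occ=0, LF[6]=C('4')+0=1+0=1
L[7]='5': occ=1, LF[7]=C('5')+1=5+1=6
L[8]='7': occ=2, LF[8]=C('7')+2=9+2=11
L[9]='$': occ=0, LF[9]=C('$')+0=0+0=0
L[10]='4': occ=1, LF[10]=C('4')+1=1+1=2
L[11]='4': occ=2, LF[11]=C('4')+2=1+2=3
L[12]='4': occ=3, LF[12]=C('4')+3=1+3=4
L[13]='7': occ=3, LF[13]=C('7')+3=9+3=12
L[14]='5': occ=2, LF[14]=C('5')+2=5+2=7

Answer: 8 13 9 14 5 10 1 6 11 0 2 3 4 12 7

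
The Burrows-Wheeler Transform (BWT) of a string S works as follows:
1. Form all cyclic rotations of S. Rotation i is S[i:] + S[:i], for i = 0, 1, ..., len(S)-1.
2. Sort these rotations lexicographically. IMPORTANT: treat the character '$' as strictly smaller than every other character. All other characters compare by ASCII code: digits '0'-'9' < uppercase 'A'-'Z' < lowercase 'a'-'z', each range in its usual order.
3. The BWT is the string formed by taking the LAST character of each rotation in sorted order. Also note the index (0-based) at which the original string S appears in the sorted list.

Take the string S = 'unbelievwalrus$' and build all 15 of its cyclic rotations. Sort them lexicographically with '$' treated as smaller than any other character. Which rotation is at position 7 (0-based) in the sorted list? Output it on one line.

All 15 rotations (rotation i = S[i:]+S[:i]):
  rot[0] = unbelievwalrus$
  rot[1] = nbelievwalrus$u
  rot[2] = believwalrus$un
  rot[3] = elievwalrus$unb
  rot[4] = lievwalrus$unbe
  rot[5] = ievwalrus$unbel
  rot[6] = evwalrus$unbeli
  rot[7] = vwalrus$unbelie
  rot[8] = walrus$unbeliev
  rot[9] = alrus$unbelievw
  rot[10] = lrus$unbelievwa
  rot[11] = rus$unbelievwal
  rot[12] = us$unbelievwalr
  rot[13] = s$unbelievwalru
  rot[14] = $unbelievwalrus
Sorted (with $ < everything):
  sorted[0] = $unbelievwalrus
  sorted[1] = alrus$unbelievw
  sorted[2] = believwalrus$un
  sorted[3] = elievwalrus$unb
  sorted[4] = evwalrus$unbeli
  sorted[5] = ievwalrus$unbel
  sorted[6] = lievwalrus$unbe
  sorted[7] = lrus$unbelievwa
  sorted[8] = nbelievwalrus$u
  sorted[9] = rus$unbelievwal
  sorted[10] = s$unbelievwalru
  sorted[11] = unbelievwalrus$
  sorted[12] = us$unbelievwalr
  sorted[13] = vwalrus$unbelie
  sorted[14] = walrus$unbeliev
sorted[7] = lrus$unbelievwa

Answer: lrus$unbelievwa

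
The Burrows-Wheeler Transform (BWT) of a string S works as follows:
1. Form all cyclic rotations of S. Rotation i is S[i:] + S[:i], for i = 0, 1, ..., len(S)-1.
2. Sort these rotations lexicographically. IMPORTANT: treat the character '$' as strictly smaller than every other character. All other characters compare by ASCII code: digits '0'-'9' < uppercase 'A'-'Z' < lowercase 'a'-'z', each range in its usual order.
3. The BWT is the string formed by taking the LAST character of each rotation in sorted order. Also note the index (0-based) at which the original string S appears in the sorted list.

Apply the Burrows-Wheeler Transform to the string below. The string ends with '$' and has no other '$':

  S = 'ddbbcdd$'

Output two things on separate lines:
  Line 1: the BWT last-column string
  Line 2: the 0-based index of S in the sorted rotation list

Answer: ddbbddc$
7

Derivation:
All 8 rotations (rotation i = S[i:]+S[:i]):
  rot[0] = ddbbcdd$
  rot[1] = dbbcdd$d
  rot[2] = bbcdd$dd
  rot[3] = bcdd$ddb
  rot[4] = cdd$ddbb
  rot[5] = dd$ddbbc
  rot[6] = d$ddbbcd
  rot[7] = $ddbbcdd
Sorted (with $ < everything):
  sorted[0] = $ddbbcdd  (last char: 'd')
  sorted[1] = bbcdd$dd  (last char: 'd')
  sorted[2] = bcdd$ddb  (last char: 'b')
  sorted[3] = cdd$ddbb  (last char: 'b')
  sorted[4] = d$ddbbcd  (last char: 'd')
  sorted[5] = dbbcdd$d  (last char: 'd')
  sorted[6] = dd$ddbbc  (last char: 'c')
  sorted[7] = ddbbcdd$  (last char: '$')
Last column: ddbbddc$
Original string S is at sorted index 7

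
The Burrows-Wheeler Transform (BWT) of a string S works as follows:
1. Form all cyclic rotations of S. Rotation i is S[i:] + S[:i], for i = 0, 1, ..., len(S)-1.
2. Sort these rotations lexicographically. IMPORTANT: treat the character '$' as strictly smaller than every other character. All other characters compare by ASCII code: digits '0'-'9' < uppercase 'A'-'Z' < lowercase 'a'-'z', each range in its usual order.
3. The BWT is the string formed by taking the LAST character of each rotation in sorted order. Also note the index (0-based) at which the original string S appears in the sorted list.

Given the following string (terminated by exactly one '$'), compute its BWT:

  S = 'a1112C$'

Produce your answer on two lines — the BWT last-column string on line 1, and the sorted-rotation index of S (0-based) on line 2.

All 7 rotations (rotation i = S[i:]+S[:i]):
  rot[0] = a1112C$
  rot[1] = 1112C$a
  rot[2] = 112C$a1
  rot[3] = 12C$a11
  rot[4] = 2C$a111
  rot[5] = C$a1112
  rot[6] = $a1112C
Sorted (with $ < everything):
  sorted[0] = $a1112C  (last char: 'C')
  sorted[1] = 1112C$a  (last char: 'a')
  sorted[2] = 112C$a1  (last char: '1')
  sorted[3] = 12C$a11  (last char: '1')
  sorted[4] = 2C$a111  (last char: '1')
  sorted[5] = C$a1112  (last char: '2')
  sorted[6] = a1112C$  (last char: '$')
Last column: Ca1112$
Original string S is at sorted index 6

Answer: Ca1112$
6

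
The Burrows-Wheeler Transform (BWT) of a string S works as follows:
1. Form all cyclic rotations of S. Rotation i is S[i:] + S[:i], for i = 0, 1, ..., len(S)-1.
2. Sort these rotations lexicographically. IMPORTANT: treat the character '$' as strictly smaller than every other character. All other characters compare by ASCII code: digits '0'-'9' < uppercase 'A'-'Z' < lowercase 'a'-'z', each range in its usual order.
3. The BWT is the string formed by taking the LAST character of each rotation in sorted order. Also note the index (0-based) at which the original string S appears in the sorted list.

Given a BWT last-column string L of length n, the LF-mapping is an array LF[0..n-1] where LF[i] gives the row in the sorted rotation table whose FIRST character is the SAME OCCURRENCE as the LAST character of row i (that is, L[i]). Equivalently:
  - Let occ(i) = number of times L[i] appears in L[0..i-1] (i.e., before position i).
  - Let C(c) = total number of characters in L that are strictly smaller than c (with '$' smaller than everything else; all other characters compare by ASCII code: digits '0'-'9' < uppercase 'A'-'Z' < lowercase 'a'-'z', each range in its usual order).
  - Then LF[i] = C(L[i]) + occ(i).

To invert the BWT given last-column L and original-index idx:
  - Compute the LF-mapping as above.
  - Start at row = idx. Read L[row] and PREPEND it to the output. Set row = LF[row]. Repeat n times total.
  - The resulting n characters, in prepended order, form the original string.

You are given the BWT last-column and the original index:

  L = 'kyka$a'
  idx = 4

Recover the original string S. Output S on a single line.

LF mapping: 3 5 4 1 0 2
Walk LF starting at row 4, prepending L[row]:
  step 1: row=4, L[4]='$', prepend. Next row=LF[4]=0
  step 2: row=0, L[0]='k', prepend. Next row=LF[0]=3
  step 3: row=3, L[3]='a', prepend. Next row=LF[3]=1
  step 4: row=1, L[1]='y', prepend. Next row=LF[1]=5
  step 5: row=5, L[5]='a', prepend. Next row=LF[5]=2
  step 6: row=2, L[2]='k', prepend. Next row=LF[2]=4
Reversed output: kayak$

Answer: kayak$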